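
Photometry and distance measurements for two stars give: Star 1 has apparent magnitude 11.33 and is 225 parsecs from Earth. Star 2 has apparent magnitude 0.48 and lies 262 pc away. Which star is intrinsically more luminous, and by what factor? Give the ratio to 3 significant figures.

Star 1: M = m − 5 log₁₀ d + 5 = 11.33 − 5·2.3522 + 5 = 4.569
Star 2: M = m − 5 log₁₀ d + 5 = 0.48 − 5·2.4183 + 5 = -6.612
ΔM = M_1 − M_2 = 4.569 − (-6.612) = 11.181; smaller M is more luminous → Star 2.
L ratio = 10^(0.4 |ΔM|) = 10^4.472 = 29660

Star 2 is more luminous, by a factor of 29700.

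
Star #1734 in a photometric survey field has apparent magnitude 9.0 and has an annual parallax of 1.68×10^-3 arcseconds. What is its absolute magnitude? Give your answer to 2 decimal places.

d = 1/p = 1/1.68×10^-3″ = 595.2 pc
5 log₁₀(d/10 pc) = 5 log₁₀(595.2) − 5 = 8.873
M = m − 5 log₁₀(d/10) = 9.0 − 8.873 = 0.127

M ≈ 0.13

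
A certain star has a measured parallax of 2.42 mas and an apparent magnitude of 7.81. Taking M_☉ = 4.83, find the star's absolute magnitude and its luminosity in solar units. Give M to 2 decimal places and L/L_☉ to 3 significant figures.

d = 1/p = 1000/2.42 mas = 413.2 pc
M = m − 5 log₁₀ d + 5 = 7.81 − 5·2.6162 + 5 = -0.271
M − M_☉ = -0.271 − 4.83 = -5.101
L/L_☉ = 10^(−0.4 × -5.101) = 109.7

M ≈ -0.27; L/L_☉ ≈ 110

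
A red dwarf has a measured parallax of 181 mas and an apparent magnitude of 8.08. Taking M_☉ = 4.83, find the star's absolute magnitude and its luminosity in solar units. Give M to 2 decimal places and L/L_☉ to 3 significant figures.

d = 1/p = 1000/181 mas = 5.525 pc
M = m − 5 log₁₀ d + 5 = 8.08 − 5·0.7423 + 5 = 9.368
M − M_☉ = 9.368 − 4.83 = 4.538
L/L_☉ = 10^(−0.4 × 4.538) = 0.01530

M ≈ 9.37; L/L_☉ ≈ 0.0153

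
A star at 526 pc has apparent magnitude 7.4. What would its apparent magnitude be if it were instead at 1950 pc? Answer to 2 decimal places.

m ≈ 10.25

Flux ∝ 1/d², so Δm = 5 log₁₀(d₂/d₁) = 5 log₁₀(1950/526) = 2.845
m₂ = m₁ + Δm = 7.4 + (2.845) = 10.245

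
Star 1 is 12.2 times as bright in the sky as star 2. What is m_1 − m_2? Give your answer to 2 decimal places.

m_1 − m_2 ≈ -2.72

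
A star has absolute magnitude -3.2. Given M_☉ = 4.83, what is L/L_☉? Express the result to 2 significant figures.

L/L_☉ ≈ 1600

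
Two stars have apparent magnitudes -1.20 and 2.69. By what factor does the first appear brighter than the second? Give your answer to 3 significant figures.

Magnitude difference = -3.89
Flux ratio = 10^(−0.4 Δm) = 10^(−0.4 × -3.89) = 10^1.556 = 35.97

36.0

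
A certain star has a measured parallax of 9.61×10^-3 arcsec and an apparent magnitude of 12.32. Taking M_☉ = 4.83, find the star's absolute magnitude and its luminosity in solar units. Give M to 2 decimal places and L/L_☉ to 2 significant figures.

M ≈ 7.23; L/L_☉ ≈ 0.11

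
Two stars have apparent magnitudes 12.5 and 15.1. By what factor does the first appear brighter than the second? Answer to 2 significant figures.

11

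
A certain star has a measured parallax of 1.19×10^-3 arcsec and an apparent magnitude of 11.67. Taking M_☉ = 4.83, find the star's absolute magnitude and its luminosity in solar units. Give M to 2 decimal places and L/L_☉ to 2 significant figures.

d = 1/p = 1/1.19×10^-3″ = 840.3 pc
M = m − 5 log₁₀ d + 5 = 11.67 − 5·2.9245 + 5 = 2.048
M − M_☉ = 2.048 − 4.83 = -2.782
L/L_☉ = 10^(−0.4 × -2.782) = 12.97

M ≈ 2.05; L/L_☉ ≈ 13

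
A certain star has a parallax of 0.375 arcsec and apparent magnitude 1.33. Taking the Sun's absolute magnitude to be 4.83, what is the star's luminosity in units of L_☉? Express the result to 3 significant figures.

d = 1/p = 1/0.375″ = 2.667 pc
M = m − 5 log₁₀ d + 5 = 1.33 − 5·0.4260 + 5 = 4.200
M − M_☉ = 4.200 − 4.83 = -0.630
L/L_☉ = 10^(−0.4 × -0.630) = 1.786

L/L_☉ ≈ 1.79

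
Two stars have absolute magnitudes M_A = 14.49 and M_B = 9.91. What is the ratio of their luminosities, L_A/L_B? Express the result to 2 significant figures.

ΔM = M_A − M_B = 4.58
L_A/L_B = 10^(−0.4 ΔM) = 10^-1.832 = 0.01472

L_A/L_B ≈ 0.015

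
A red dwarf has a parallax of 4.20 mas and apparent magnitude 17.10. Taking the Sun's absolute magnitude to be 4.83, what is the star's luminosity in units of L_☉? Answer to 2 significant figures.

L/L_☉ ≈ 7.0×10^-3

d = 1/p = 1000/4.20 mas = 238.1 pc
M = m − 5 log₁₀ d + 5 = 17.10 − 5·2.3768 + 5 = 10.216
M − M_☉ = 10.216 − 4.83 = 5.386
L/L_☉ = 10^(−0.4 × 5.386) = 7.007×10^-3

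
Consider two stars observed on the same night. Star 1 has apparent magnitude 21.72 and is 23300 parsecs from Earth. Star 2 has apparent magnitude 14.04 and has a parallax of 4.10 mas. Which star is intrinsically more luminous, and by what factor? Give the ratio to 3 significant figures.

Star 1 is more luminous, by a factor of 7.73.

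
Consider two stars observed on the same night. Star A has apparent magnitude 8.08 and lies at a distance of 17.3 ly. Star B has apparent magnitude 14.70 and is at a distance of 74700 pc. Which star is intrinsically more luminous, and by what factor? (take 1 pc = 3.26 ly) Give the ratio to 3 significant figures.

Star B is more luminous, by a factor of 446000.

Star A: d = 17.3 ly / 3.26 = 5.307 pc
Star A: M = m − 5 log₁₀ d + 5 = 8.08 − 5·0.7248 + 5 = 9.456
Star B: M = m − 5 log₁₀ d + 5 = 14.70 − 5·4.8733 + 5 = -4.667
ΔM = M_A − M_B = 9.456 − (-4.667) = 14.122; smaller M is more luminous → Star B.
L ratio = 10^(0.4 |ΔM|) = 10^5.649 = 445600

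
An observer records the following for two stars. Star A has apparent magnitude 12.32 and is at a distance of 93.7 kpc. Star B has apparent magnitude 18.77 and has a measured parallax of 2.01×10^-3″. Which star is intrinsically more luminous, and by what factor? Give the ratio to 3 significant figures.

Star A: d = 93.7 kpc = 93700 pc
Star A: M = m − 5 log₁₀ d + 5 = 12.32 − 5·4.9717 + 5 = -7.539
Star B: d = 1/p = 1/2.01×10^-3″ = 497.5 pc
Star B: M = m − 5 log₁₀ d + 5 = 18.77 − 5·2.6968 + 5 = 10.286
ΔM = M_A − M_B = -7.539 − (10.286) = -17.825; smaller M is more luminous → Star A.
L ratio = 10^(0.4 |ΔM|) = 10^7.130 = 1.349×10^7

Star A is more luminous, by a factor of 1.35×10^7.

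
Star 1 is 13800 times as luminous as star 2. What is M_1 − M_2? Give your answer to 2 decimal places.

Pogson: ΔM = −2.5 log₁₀(ratio) = −2.5 log₁₀(13800) = −2.5 × 4.1399 = -10.350
Star 1 is brighter, so it has the smaller magnitude: the difference is negative.

M_1 − M_2 ≈ -10.35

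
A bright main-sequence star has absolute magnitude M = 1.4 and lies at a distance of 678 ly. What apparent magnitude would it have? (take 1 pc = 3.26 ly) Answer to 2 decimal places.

m ≈ 7.99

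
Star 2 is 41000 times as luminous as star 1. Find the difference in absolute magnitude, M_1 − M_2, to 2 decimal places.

Pogson: ΔM = −2.5 log₁₀(ratio) = −2.5 log₁₀(41000) = −2.5 × 4.6128 = -11.532
Star 2 is brighter so has the smaller magnitude: M_1 − M_2 is positive.

M_1 − M_2 ≈ 11.53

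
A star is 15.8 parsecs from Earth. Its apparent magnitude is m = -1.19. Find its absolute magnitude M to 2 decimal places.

M ≈ -2.18

5 log₁₀(d/10 pc) = 5 log₁₀(15.80) − 5 = 0.993
M = m − 5 log₁₀(d/10) = -1.19 − 0.993 = -2.183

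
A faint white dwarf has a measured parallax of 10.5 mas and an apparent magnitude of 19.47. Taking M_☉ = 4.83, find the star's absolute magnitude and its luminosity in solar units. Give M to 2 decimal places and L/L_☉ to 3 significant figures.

M ≈ 14.58; L/L_☉ ≈ 1.26×10^-4

d = 1/p = 1000/10.5 mas = 95.24 pc
M = m − 5 log₁₀ d + 5 = 19.47 − 5·1.9788 + 5 = 14.576
M − M_☉ = 14.576 − 4.83 = 9.746
L/L_☉ = 10^(−0.4 × 9.746) = 1.264×10^-4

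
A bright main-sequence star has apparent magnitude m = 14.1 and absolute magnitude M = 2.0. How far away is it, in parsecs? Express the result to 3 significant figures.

d ≈ 2630 pc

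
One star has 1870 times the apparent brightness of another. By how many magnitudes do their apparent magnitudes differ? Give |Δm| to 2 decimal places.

|Δm| ≈ 8.18

Pogson: Δm = −2.5 log₁₀(ratio) = −2.5 log₁₀(1870) = −2.5 × 3.2718 = -8.180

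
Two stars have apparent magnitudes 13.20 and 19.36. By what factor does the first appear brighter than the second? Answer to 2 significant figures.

Δm = 13.20 − (19.36) = -6.16
Flux ratio = 10^(−0.4 Δm) = 10^(−0.4 × -6.16) = 10^2.464 = 291.1

290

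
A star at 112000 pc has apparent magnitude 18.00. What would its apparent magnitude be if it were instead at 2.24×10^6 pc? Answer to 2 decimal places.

m ≈ 24.51

Flux ∝ 1/d², so Δm = 5 log₁₀(d₂/d₁) = 5 log₁₀(2.24×10^6/112000) = 6.505
m₂ = m₁ + Δm = 18.00 + (6.505) = 24.505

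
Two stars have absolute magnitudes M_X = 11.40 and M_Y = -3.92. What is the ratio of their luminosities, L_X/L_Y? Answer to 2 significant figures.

ΔM = M_X − M_Y = 15.32
L_X/L_Y = 10^(−0.4 ΔM) = 10^-6.128 = 7.447×10^-7

L_X/L_Y ≈ 7.4×10^-7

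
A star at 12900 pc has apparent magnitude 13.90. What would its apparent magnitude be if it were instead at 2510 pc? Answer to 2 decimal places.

Flux ∝ 1/d², so Δm = 5 log₁₀(d₂/d₁) = 5 log₁₀(2510/12900) = -3.555
m₂ = m₁ + Δm = 13.90 + (-3.555) = 10.345

m ≈ 10.35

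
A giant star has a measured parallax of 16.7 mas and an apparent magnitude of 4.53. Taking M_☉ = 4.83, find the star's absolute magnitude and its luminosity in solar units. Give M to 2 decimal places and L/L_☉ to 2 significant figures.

M ≈ 0.64; L/L_☉ ≈ 47

d = 1/p = 1000/16.7 mas = 59.88 pc
M = m − 5 log₁₀ d + 5 = 4.53 − 5·1.7773 + 5 = 0.644
M − M_☉ = 0.644 − 4.83 = -4.186
L/L_☉ = 10^(−0.4 × -4.186) = 47.27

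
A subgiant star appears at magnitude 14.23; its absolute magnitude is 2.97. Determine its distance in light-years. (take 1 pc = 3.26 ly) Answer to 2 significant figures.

d ≈ 5800 ly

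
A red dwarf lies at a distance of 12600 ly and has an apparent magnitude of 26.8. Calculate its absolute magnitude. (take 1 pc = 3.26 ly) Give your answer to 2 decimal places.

d = 12600 ly / 3.26 = 3865 pc
5 log₁₀(d/10 pc) = 5 log₁₀(3865) − 5 = 12.936
M = m − 5 log₁₀(d/10) = 26.8 − 12.936 = 13.864

M ≈ 13.86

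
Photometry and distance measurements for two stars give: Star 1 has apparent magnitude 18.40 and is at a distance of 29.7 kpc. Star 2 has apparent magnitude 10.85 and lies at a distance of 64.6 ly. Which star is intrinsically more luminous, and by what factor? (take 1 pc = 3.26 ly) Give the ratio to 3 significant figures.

Star 1: d = 29.7 kpc = 29700 pc
Star 1: M = m − 5 log₁₀ d + 5 = 18.40 − 5·4.4728 + 5 = 1.036
Star 2: d = 64.6 ly / 3.26 = 19.82 pc
Star 2: M = m − 5 log₁₀ d + 5 = 10.85 − 5·1.2970 + 5 = 9.365
ΔM = M_1 − M_2 = 1.036 − (9.365) = -8.329; smaller M is more luminous → Star 1.
L ratio = 10^(0.4 |ΔM|) = 10^3.331 = 2145

Star 1 is more luminous, by a factor of 2150.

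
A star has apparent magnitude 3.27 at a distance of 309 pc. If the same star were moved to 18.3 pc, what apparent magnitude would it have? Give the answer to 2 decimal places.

Flux ∝ 1/d², so Δm = 5 log₁₀(d₂/d₁) = 5 log₁₀(18.3/309) = -6.138
m₂ = m₁ + Δm = 3.27 + (-6.138) = -2.868

m ≈ -2.87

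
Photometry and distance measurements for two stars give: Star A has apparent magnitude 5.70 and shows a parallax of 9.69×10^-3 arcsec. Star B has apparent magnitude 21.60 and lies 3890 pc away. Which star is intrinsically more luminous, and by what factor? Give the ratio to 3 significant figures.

Star A: d = 1/p = 1/9.69×10^-3″ = 103.2 pc
Star A: M = m − 5 log₁₀ d + 5 = 5.70 − 5·2.0137 + 5 = 0.632
Star B: M = m − 5 log₁₀ d + 5 = 21.60 − 5·3.5899 + 5 = 8.650
ΔM = M_A − M_B = 0.632 − (8.650) = -8.019; smaller M is more luminous → Star A.
L ratio = 10^(0.4 |ΔM|) = 10^3.207 = 1612

Star A is more luminous, by a factor of 1610.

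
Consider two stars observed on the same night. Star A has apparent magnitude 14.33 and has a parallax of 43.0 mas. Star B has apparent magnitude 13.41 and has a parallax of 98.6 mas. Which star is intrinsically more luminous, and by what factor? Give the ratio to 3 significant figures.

Star A: p = 43.0 mas = 0.0430″ → d = 1/p = 23.26 pc
Star A: M = m − 5 log₁₀ d + 5 = 14.33 − 5·1.3665 + 5 = 12.497
Star B: p = 98.6 mas = 0.0986″ → d = 1/p = 10.14 pc
Star B: M = m − 5 log₁₀ d + 5 = 13.41 − 5·1.0061 + 5 = 13.379
ΔM = M_A − M_B = 12.497 − (13.379) = -0.882; smaller M is more luminous → Star A.
L ratio = 10^(0.4 |ΔM|) = 10^0.353 = 2.253

Star A is more luminous, by a factor of 2.25.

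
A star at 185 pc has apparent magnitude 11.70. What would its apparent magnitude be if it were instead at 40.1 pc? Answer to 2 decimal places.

Flux ∝ 1/d², so Δm = 5 log₁₀(d₂/d₁) = 5 log₁₀(40.1/185) = -3.320
m₂ = m₁ + Δm = 11.70 + (-3.320) = 8.380

m ≈ 8.38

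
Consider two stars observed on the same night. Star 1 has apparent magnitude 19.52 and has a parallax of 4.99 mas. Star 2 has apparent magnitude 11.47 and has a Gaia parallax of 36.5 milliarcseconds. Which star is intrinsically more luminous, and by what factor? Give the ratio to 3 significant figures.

Star 1: p = 4.99 mas = 4.99×10^-3″ → d = 1/p = 200.4 pc
Star 1: M = m − 5 log₁₀ d + 5 = 19.52 − 5·2.3019 + 5 = 13.011
Star 2: p = 36.5 mas = 0.0365″ → d = 1/p = 27.40 pc
Star 2: M = m − 5 log₁₀ d + 5 = 11.47 − 5·1.4377 + 5 = 9.281
ΔM = M_1 − M_2 = 13.011 − (9.281) = 3.729; smaller M is more luminous → Star 2.
L ratio = 10^(0.4 |ΔM|) = 10^1.492 = 31.02

Star 2 is more luminous, by a factor of 31.0.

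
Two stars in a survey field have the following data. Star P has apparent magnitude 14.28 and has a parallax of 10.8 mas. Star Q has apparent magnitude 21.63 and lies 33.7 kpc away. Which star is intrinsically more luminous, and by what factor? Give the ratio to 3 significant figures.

Star Q is more luminous, by a factor of 152.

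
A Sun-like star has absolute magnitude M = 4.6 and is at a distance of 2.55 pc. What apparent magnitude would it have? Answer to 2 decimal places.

m = M + 5 log₁₀ d − 5 = 4.6 + 5·0.4065 − 5 = 1.633

m ≈ 1.63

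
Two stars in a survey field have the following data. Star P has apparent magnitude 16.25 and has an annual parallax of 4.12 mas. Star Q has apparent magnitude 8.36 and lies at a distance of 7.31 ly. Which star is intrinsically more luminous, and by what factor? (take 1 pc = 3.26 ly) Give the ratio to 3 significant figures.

Star P is more luminous, by a factor of 8.18.

Star P: p = 4.12 mas = 4.12×10^-3″ → d = 1/p = 242.7 pc
Star P: M = m − 5 log₁₀ d + 5 = 16.25 − 5·2.3851 + 5 = 9.324
Star Q: d = 7.31 ly / 3.26 = 2.242 pc
Star Q: M = m − 5 log₁₀ d + 5 = 8.36 − 5·0.3507 + 5 = 11.607
ΔM = M_P − M_Q = 9.324 − (11.607) = -2.282; smaller M is more luminous → Star P.
L ratio = 10^(0.4 |ΔM|) = 10^0.913 = 8.181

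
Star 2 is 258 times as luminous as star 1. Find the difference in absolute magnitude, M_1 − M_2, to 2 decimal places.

Pogson: ΔM = −2.5 log₁₀(ratio) = −2.5 log₁₀(258) = −2.5 × 2.4116 = -6.029
Star 2 is brighter so has the smaller magnitude: M_1 − M_2 is positive.

M_1 − M_2 ≈ 6.03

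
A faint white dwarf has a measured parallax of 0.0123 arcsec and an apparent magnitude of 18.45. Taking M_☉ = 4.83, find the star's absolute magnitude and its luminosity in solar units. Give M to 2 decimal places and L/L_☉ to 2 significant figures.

M ≈ 13.90; L/L_☉ ≈ 2.4×10^-4

d = 1/p = 1/0.0123″ = 81.30 pc
M = m − 5 log₁₀ d + 5 = 18.45 − 5·1.9101 + 5 = 13.900
M − M_☉ = 13.900 − 4.83 = 9.070
L/L_☉ = 10^(−0.4 × 9.070) = 2.356×10^-4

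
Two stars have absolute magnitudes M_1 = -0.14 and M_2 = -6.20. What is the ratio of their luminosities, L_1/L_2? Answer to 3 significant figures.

L_1/L_2 ≈ 3.77×10^-3

ΔM = M_1 − M_2 = 6.06
L_1/L_2 = 10^(−0.4 ΔM) = 10^-2.424 = 3.767×10^-3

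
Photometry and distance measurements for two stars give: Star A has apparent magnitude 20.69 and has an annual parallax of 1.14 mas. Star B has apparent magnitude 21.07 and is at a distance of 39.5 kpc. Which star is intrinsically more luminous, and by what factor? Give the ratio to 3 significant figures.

Star A: p = 1.14 mas = 1.14×10^-3″ → d = 1/p = 877.2 pc
Star A: M = m − 5 log₁₀ d + 5 = 20.69 − 5·2.9431 + 5 = 10.975
Star B: d = 39.5 kpc = 39500 pc
Star B: M = m − 5 log₁₀ d + 5 = 21.07 − 5·4.5966 + 5 = 3.087
ΔM = M_A − M_B = 10.975 − (3.087) = 7.888; smaller M is more luminous → Star B.
L ratio = 10^(0.4 |ΔM|) = 10^3.155 = 1429

Star B is more luminous, by a factor of 1430.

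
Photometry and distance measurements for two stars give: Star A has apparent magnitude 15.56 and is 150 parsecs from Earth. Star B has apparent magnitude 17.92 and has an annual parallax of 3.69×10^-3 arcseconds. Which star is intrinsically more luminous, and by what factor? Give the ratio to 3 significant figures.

Star A: M = m − 5 log₁₀ d + 5 = 15.56 − 5·2.1761 + 5 = 9.680
Star B: d = 1/p = 1/3.69×10^-3″ = 271.0 pc
Star B: M = m − 5 log₁₀ d + 5 = 17.92 − 5·2.4330 + 5 = 10.755
ΔM = M_A − M_B = 9.680 − (10.755) = -1.076; smaller M is more luminous → Star A.
L ratio = 10^(0.4 |ΔM|) = 10^0.430 = 2.693

Star A is more luminous, by a factor of 2.69.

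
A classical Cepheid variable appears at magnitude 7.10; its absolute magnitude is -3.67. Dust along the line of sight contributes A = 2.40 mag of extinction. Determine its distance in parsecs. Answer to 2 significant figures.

m − M = 5 log₁₀(d/10 pc) + A  ⇒  7.10 − (-3.67) − 2.40 = 5 log₁₀(d/10)
8.370 = 5 log₁₀(d/10)
log₁₀ d = (m − M − A)/5 + 1 = 2.6740
d = 10^2.6740 = 472.1 pc

d ≈ 470 pc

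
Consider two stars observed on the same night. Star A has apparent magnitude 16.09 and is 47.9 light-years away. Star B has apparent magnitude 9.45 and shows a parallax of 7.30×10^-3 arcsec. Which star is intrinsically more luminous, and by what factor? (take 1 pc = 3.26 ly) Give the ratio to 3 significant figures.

Star B is more luminous, by a factor of 39400.

Star A: d = 47.9 ly / 3.26 = 14.69 pc
Star A: M = m − 5 log₁₀ d + 5 = 16.09 − 5·1.1671 + 5 = 15.254
Star B: d = 1/p = 1/7.30×10^-3″ = 137.0 pc
Star B: M = m − 5 log₁₀ d + 5 = 9.45 − 5·2.1367 + 5 = 3.767
ΔM = M_A − M_B = 15.254 − (3.767) = 11.488; smaller M is more luminous → Star B.
L ratio = 10^(0.4 |ΔM|) = 10^4.595 = 39370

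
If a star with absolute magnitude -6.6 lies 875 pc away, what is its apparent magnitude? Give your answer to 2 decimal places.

m = M + 5 log₁₀ d − 5 = -6.6 + 5·2.9420 − 5 = 3.110

m ≈ 3.11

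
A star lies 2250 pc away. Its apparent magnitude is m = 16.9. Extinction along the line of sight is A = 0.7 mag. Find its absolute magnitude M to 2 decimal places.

M ≈ 4.44

5 log₁₀(d/10 pc) = 5 log₁₀(2250) − 5 = 11.761
M = m − 5 log₁₀(d/10) − A = 16.9 − 11.761 − 0.7 = 4.439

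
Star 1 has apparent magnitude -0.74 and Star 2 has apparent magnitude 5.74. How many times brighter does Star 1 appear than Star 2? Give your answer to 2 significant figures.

Δm = -0.74 − (5.74) = -6.48
Flux ratio = 10^(−0.4 Δm) = 10^(−0.4 × -6.48) = 10^2.592 = 390.8

390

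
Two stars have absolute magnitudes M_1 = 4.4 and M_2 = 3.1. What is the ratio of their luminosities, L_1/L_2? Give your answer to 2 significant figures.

ΔM = M_1 − M_2 = 1.3
L_1/L_2 = 10^(−0.4 ΔM) = 10^-0.520 = 0.3020

L_1/L_2 ≈ 0.30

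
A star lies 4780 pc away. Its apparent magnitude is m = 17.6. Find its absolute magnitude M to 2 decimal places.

5 log₁₀(d/10 pc) = 5 log₁₀(4780) − 5 = 13.397
M = m − 5 log₁₀(d/10) = 17.6 − 13.397 = 4.203

M ≈ 4.20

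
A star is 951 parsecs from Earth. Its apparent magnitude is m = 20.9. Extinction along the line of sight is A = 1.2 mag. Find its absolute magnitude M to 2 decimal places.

5 log₁₀(d/10 pc) = 5 log₁₀(951.0) − 5 = 9.891
M = m − 5 log₁₀(d/10) − A = 20.9 − 9.891 − 1.2 = 9.809

M ≈ 9.81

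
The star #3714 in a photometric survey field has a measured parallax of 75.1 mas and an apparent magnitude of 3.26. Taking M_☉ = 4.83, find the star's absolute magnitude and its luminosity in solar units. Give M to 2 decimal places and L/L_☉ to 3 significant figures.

d = 1/p = 1000/75.1 mas = 13.32 pc
M = m − 5 log₁₀ d + 5 = 3.26 − 5·1.1244 + 5 = 2.638
M − M_☉ = 2.638 − 4.83 = -2.192
L/L_☉ = 10^(−0.4 × -2.192) = 7.529

M ≈ 2.64; L/L_☉ ≈ 7.53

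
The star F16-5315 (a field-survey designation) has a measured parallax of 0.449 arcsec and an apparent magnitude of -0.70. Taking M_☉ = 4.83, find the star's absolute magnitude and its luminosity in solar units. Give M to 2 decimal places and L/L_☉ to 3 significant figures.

M ≈ 2.56; L/L_☉ ≈ 8.08

d = 1/p = 1/0.449″ = 2.227 pc
M = m − 5 log₁₀ d + 5 = -0.70 − 5·0.3478 + 5 = 2.561
M − M_☉ = 2.561 − 4.83 = -2.269
L/L_☉ = 10^(−0.4 × -2.269) = 8.082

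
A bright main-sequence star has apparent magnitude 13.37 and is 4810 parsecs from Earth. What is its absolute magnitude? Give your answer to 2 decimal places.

M ≈ -0.04

5 log₁₀(d/10 pc) = 5 log₁₀(4810) − 5 = 13.411
M = m − 5 log₁₀(d/10) = 13.37 − 13.411 = -0.041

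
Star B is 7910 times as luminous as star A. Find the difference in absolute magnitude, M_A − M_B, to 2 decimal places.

M_A − M_B ≈ 9.75

Pogson: ΔM = −2.5 log₁₀(ratio) = −2.5 log₁₀(7910) = −2.5 × 3.8982 = -9.745
Star B is brighter so has the smaller magnitude: M_A − M_B is positive.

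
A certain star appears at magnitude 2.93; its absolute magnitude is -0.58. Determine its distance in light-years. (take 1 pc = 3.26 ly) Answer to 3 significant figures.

d ≈ 164 ly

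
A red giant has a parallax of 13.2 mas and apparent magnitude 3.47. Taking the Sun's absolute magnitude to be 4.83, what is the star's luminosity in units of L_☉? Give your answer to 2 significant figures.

d = 1/p = 1000/13.2 mas = 75.76 pc
M = m − 5 log₁₀ d + 5 = 3.47 − 5·1.8794 + 5 = -0.927
M − M_☉ = -0.927 − 4.83 = -5.757
L/L_☉ = 10^(−0.4 × -5.757) = 200.8

L/L_☉ ≈ 200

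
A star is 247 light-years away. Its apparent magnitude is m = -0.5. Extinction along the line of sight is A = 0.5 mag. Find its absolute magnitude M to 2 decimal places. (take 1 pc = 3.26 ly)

M ≈ -5.40

d = 247 ly / 3.26 = 75.77 pc
5 log₁₀(d/10 pc) = 5 log₁₀(75.77) − 5 = 4.397
M = m − 5 log₁₀(d/10) − A = -0.5 − 4.397 − 0.5 = -5.397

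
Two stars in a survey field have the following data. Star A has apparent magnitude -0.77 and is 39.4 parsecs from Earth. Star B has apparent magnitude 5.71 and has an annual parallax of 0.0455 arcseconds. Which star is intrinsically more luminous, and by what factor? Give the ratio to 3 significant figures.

Star A is more luminous, by a factor of 1260.

Star A: M = m − 5 log₁₀ d + 5 = -0.77 − 5·1.5955 + 5 = -3.747
Star B: d = 1/p = 1/0.0455″ = 21.98 pc
Star B: M = m − 5 log₁₀ d + 5 = 5.71 − 5·1.3420 + 5 = 4.000
ΔM = M_A − M_B = -3.747 − (4.000) = -7.748; smaller M is more luminous → Star A.
L ratio = 10^(0.4 |ΔM|) = 10^3.099 = 1256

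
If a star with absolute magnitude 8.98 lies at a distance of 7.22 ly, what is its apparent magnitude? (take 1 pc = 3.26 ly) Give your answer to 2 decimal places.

d = 7.22 ly / 3.26 = 2.215 pc
m = M + 5 log₁₀ d − 5 = 8.98 + 5·0.3453 − 5 = 5.707

m ≈ 5.71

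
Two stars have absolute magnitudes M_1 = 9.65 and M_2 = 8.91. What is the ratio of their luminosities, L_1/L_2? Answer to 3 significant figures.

L_1/L_2 ≈ 0.506

ΔM = M_1 − M_2 = 0.74
L_1/L_2 = 10^(−0.4 ΔM) = 10^-0.296 = 0.5058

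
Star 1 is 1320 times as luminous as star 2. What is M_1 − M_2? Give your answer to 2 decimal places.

M_1 − M_2 ≈ -7.80

Pogson: ΔM = −2.5 log₁₀(ratio) = −2.5 log₁₀(1320) = −2.5 × 3.1206 = -7.801
Star 1 is brighter, so it has the smaller magnitude: the difference is negative.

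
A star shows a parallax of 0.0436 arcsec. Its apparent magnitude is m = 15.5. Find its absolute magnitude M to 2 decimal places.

M ≈ 13.70

d = 1/p = 1/0.0436″ = 22.94 pc
5 log₁₀(d/10 pc) = 5 log₁₀(22.94) − 5 = 1.803
M = m − 5 log₁₀(d/10) = 15.5 − 1.803 = 13.697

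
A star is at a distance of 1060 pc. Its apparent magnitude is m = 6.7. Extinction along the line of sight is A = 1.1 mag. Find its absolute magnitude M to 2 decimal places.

M ≈ -4.53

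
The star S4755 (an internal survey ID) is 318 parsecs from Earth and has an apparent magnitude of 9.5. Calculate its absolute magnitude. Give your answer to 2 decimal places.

5 log₁₀(d/10 pc) = 5 log₁₀(318.0) − 5 = 7.512
M = m − 5 log₁₀(d/10) = 9.5 − 7.512 = 1.988

M ≈ 1.99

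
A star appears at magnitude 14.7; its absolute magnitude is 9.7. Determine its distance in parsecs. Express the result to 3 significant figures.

Distance modulus: m − M = 14.7 − (9.7) = 5.000
m − M = 5 log₁₀ d − 5
log₁₀ d = (m − M)/5 + 1 = 2.0000
d = 10^2.0000 = 100.0 pc

d ≈ 100 pc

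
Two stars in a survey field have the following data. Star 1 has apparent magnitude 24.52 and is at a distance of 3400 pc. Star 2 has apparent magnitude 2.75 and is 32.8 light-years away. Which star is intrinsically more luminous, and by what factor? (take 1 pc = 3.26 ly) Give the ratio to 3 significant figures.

Star 2 is more luminous, by a factor of 4470.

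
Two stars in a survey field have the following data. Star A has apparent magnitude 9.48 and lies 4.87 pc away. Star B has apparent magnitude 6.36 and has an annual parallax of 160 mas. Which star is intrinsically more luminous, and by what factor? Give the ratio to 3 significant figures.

Star A: M = m − 5 log₁₀ d + 5 = 9.48 − 5·0.6875 + 5 = 11.042
Star B: p = 160 mas = 0.160″ → d = 1/p = 6.250 pc
Star B: M = m − 5 log₁₀ d + 5 = 6.36 − 5·0.7959 + 5 = 7.381
ΔM = M_A − M_B = 11.042 − (7.381) = 3.662; smaller M is more luminous → Star B.
L ratio = 10^(0.4 |ΔM|) = 10^1.465 = 29.15

Star B is more luminous, by a factor of 29.2.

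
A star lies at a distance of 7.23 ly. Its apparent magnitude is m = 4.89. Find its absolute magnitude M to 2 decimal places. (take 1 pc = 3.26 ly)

M ≈ 8.16

d = 7.23 ly / 3.26 = 2.218 pc
5 log₁₀(d/10 pc) = 5 log₁₀(2.218) − 5 = -3.270
M = m − 5 log₁₀(d/10) = 4.89 + 3.270 = 8.160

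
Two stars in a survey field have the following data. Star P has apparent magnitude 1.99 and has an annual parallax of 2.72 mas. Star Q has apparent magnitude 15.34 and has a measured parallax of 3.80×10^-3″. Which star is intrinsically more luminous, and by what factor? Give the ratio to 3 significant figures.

Star P: p = 2.72 mas = 2.72×10^-3″ → d = 1/p = 367.6 pc
Star P: M = m − 5 log₁₀ d + 5 = 1.99 − 5·2.5654 + 5 = -5.837
Star Q: d = 1/p = 1/3.80×10^-3″ = 263.2 pc
Star Q: M = m − 5 log₁₀ d + 5 = 15.34 − 5·2.4202 + 5 = 8.239
ΔM = M_P − M_Q = -5.837 − (8.239) = -14.076; smaller M is more luminous → Star P.
L ratio = 10^(0.4 |ΔM|) = 10^5.630 = 427000

Star P is more luminous, by a factor of 427000.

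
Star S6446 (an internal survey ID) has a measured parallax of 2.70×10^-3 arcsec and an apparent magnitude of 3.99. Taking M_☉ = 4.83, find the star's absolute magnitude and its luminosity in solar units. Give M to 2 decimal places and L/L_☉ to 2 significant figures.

d = 1/p = 1/2.70×10^-3″ = 370.4 pc
M = m − 5 log₁₀ d + 5 = 3.99 − 5·2.5686 + 5 = -3.853
M − M_☉ = -3.853 − 4.83 = -8.683
L/L_☉ = 10^(−0.4 × -8.683) = 2974

M ≈ -3.85; L/L_☉ ≈ 3000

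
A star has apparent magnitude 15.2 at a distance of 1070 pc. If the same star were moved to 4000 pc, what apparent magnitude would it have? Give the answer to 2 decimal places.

m ≈ 18.06

Flux ∝ 1/d², so Δm = 5 log₁₀(d₂/d₁) = 5 log₁₀(4000/1070) = 2.863
m₂ = m₁ + Δm = 15.2 + (2.863) = 18.063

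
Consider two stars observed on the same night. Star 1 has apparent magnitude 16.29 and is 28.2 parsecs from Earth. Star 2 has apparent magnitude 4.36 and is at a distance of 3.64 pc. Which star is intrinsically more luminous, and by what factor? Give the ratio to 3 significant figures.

Star 2 is more luminous, by a factor of 986.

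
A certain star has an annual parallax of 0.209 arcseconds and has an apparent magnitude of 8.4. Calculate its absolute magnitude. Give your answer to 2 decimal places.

M ≈ 10.00

d = 1/p = 1/0.209″ = 4.785 pc
5 log₁₀(d/10 pc) = 5 log₁₀(4.785) − 5 = -1.601
M = m − 5 log₁₀(d/10) = 8.4 + 1.601 = 10.001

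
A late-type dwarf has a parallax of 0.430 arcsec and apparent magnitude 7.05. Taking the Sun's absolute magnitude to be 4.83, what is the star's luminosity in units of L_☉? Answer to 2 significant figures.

L/L_☉ ≈ 7.0×10^-3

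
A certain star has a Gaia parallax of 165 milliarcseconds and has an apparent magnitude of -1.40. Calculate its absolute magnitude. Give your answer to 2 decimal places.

p = 165 mas = 0.165″ → d = 1/p = 6.061 pc
5 log₁₀(d/10 pc) = 5 log₁₀(6.061) − 5 = -1.087
M = m − 5 log₁₀(d/10) = -1.40 + 1.087 = -0.313

M ≈ -0.31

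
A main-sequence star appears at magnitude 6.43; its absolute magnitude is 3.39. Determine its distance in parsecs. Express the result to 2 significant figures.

μ = m − M = 3.040
m − M = 5 log₁₀ d − 5
log₁₀ d = (m − M)/5 + 1 = 1.6080
d = 10^1.6080 = 40.55 pc

d ≈ 41 pc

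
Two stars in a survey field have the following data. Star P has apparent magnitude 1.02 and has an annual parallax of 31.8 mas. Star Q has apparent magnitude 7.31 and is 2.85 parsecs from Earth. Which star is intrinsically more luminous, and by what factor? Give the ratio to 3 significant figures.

Star P: p = 31.8 mas = 0.0318″ → d = 1/p = 31.45 pc
Star P: M = m − 5 log₁₀ d + 5 = 1.02 − 5·1.4976 + 5 = -1.468
Star Q: M = m − 5 log₁₀ d + 5 = 7.31 − 5·0.4548 + 5 = 10.036
ΔM = M_P − M_Q = -1.468 − (10.036) = -11.504; smaller M is more luminous → Star P.
L ratio = 10^(0.4 |ΔM|) = 10^4.601 = 39940

Star P is more luminous, by a factor of 39900.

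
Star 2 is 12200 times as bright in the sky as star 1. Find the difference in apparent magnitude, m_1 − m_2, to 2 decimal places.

m_1 − m_2 ≈ 10.22

Pogson: Δm = −2.5 log₁₀(ratio) = −2.5 log₁₀(12200) = −2.5 × 4.0864 = -10.216
Star 2 is brighter so has the smaller magnitude: m_1 − m_2 is positive.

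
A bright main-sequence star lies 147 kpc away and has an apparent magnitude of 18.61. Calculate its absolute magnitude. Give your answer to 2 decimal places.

d = 147 kpc = 147000 pc
5 log₁₀(d/10 pc) = 5 log₁₀(147000) − 5 = 20.837
M = m − 5 log₁₀(d/10) = 18.61 − 20.837 = -2.227

M ≈ -2.23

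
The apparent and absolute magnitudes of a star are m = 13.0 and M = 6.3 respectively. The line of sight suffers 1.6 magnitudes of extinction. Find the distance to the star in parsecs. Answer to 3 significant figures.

d ≈ 105 pc

m − M = 5 log₁₀(d/10 pc) + A  ⇒  13.0 − (6.3) − 1.6 = 5 log₁₀(d/10)
5.100 = 5 log₁₀(d/10)
log₁₀ d = (m − M − A)/5 + 1 = 2.0200
d = 10^2.0200 = 104.7 pc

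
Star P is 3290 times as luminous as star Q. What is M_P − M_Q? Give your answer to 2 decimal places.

Pogson: ΔM = −2.5 log₁₀(ratio) = −2.5 log₁₀(3290) = −2.5 × 3.5172 = -8.793
Star P is brighter, so it has the smaller magnitude: the difference is negative.

M_P − M_Q ≈ -8.79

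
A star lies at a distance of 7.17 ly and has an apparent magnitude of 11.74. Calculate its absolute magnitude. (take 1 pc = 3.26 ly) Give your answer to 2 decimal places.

d = 7.17 ly / 3.26 = 2.199 pc
5 log₁₀(d/10 pc) = 5 log₁₀(2.199) − 5 = -3.288
M = m − 5 log₁₀(d/10) = 11.74 + 3.288 = 15.028

M ≈ 15.03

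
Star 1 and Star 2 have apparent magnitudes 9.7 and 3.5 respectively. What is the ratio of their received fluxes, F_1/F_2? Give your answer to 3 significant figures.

F_1/F_2 ≈ 3.31×10^-3

Δm = 9.7 − (3.5) = 6.2
Flux ratio = 10^(−0.4 Δm) = 10^(−0.4 × 6.2) = 10^-2.480 = 3.311×10^-3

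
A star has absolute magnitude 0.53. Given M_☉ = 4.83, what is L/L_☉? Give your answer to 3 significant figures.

L/L_☉ ≈ 52.5

M − M_☉ = 0.53 − 4.83 = -4.300
L/L_☉ = 10^(−0.4 (M − M_☉)) = 10^1.720 = 52.48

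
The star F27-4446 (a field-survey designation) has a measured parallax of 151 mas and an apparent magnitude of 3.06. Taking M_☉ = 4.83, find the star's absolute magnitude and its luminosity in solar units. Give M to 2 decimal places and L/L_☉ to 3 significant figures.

M ≈ 3.95; L/L_☉ ≈ 2.24

d = 1/p = 1000/151 mas = 6.623 pc
M = m − 5 log₁₀ d + 5 = 3.06 − 5·0.8210 + 5 = 3.955
M − M_☉ = 3.955 − 4.83 = -0.875
L/L_☉ = 10^(−0.4 × -0.875) = 2.239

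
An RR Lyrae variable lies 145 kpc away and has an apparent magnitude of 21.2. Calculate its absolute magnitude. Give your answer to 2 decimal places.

M ≈ 0.39

d = 145 kpc = 145000 pc
5 log₁₀(d/10 pc) = 5 log₁₀(145000) − 5 = 20.807
M = m − 5 log₁₀(d/10) = 21.2 − 20.807 = 0.393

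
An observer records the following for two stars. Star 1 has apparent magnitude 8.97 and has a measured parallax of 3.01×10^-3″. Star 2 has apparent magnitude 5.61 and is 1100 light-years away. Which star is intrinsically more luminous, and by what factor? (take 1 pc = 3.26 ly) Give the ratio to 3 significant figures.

Star 1: d = 1/p = 1/3.01×10^-3″ = 332.2 pc
Star 1: M = m − 5 log₁₀ d + 5 = 8.97 − 5·2.5214 + 5 = 1.363
Star 2: d = 1100 ly / 3.26 = 337.4 pc
Star 2: M = m − 5 log₁₀ d + 5 = 5.61 − 5·2.5282 + 5 = -2.031
ΔM = M_1 − M_2 = 1.363 − (-2.031) = 3.394; smaller M is more luminous → Star 2.
L ratio = 10^(0.4 |ΔM|) = 10^1.357 = 22.78

Star 2 is more luminous, by a factor of 22.8.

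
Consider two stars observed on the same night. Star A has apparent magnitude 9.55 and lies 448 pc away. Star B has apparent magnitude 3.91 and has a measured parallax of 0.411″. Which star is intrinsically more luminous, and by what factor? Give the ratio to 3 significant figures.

Star A: M = m − 5 log₁₀ d + 5 = 9.55 − 5·2.6513 + 5 = 1.294
Star B: d = 1/p = 1/0.411″ = 2.433 pc
Star B: M = m − 5 log₁₀ d + 5 = 3.91 − 5·0.3862 + 5 = 6.979
ΔM = M_A − M_B = 1.294 − (6.979) = -5.686; smaller M is more luminous → Star A.
L ratio = 10^(0.4 |ΔM|) = 10^2.274 = 188.0

Star A is more luminous, by a factor of 188.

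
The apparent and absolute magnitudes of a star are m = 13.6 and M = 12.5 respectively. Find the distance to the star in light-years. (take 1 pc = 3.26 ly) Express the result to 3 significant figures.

d ≈ 54.1 ly

Distance modulus: m − M = 13.6 − (12.5) = 1.100
m − M = 5 log₁₀ d − 5
log₁₀ d = (m − M)/5 + 1 = 1.2200
d = 10^1.2200 = 16.60 pc
= 54.10 ly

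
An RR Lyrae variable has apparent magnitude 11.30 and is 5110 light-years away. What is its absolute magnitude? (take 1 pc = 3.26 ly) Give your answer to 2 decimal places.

d = 5110 ly / 3.26 = 1567 pc
5 log₁₀(d/10 pc) = 5 log₁₀(1567) − 5 = 10.976
M = m − 5 log₁₀(d/10) = 11.30 − 10.976 = 0.324

M ≈ 0.32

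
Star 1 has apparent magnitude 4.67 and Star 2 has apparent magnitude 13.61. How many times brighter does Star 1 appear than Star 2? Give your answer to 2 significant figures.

3800

Δm = 4.67 − (13.61) = -8.94
Flux ratio = 10^(−0.4 Δm) = 10^(−0.4 × -8.94) = 10^3.576 = 3767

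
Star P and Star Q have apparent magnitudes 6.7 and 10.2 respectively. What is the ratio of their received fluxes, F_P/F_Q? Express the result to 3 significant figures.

F_P/F_Q ≈ 25.1

Δm = 6.7 − (10.2) = -3.5
Flux ratio = 10^(−0.4 Δm) = 10^(−0.4 × -3.5) = 10^1.400 = 25.12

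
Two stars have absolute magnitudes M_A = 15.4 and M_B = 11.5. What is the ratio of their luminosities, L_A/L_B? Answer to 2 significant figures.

ΔM = M_A − M_B = 3.9
L_A/L_B = 10^(−0.4 ΔM) = 10^-1.560 = 0.02754

L_A/L_B ≈ 0.028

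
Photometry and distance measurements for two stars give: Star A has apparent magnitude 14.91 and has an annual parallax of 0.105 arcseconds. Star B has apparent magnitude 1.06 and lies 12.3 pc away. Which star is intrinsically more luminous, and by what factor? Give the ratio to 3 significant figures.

Star A: d = 1/p = 1/0.105″ = 9.524 pc
Star A: M = m − 5 log₁₀ d + 5 = 14.91 − 5·0.9788 + 5 = 15.016
Star B: M = m − 5 log₁₀ d + 5 = 1.06 − 5·1.0899 + 5 = 0.610
ΔM = M_A − M_B = 15.016 − (0.610) = 14.405; smaller M is more luminous → Star B.
L ratio = 10^(0.4 |ΔM|) = 10^5.762 = 578300

Star B is more luminous, by a factor of 578000.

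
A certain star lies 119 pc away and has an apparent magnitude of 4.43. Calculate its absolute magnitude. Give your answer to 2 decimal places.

5 log₁₀(d/10 pc) = 5 log₁₀(119.0) − 5 = 5.378
M = m − 5 log₁₀(d/10) = 4.43 − 5.378 = -0.948

M ≈ -0.95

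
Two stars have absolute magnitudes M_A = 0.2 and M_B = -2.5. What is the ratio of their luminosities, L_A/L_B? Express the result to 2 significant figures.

L_A/L_B ≈ 0.083

ΔM = M_A − M_B = 2.7
L_A/L_B = 10^(−0.4 ΔM) = 10^-1.080 = 0.08318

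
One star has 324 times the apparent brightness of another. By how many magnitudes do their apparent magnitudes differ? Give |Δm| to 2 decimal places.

|Δm| ≈ 6.28

Pogson: Δm = −2.5 log₁₀(ratio) = −2.5 log₁₀(324) = −2.5 × 2.5105 = -6.276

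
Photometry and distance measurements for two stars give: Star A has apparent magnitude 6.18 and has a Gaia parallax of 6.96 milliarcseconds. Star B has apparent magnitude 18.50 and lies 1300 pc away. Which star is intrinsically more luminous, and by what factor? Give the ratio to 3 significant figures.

Star A: p = 6.96 mas = 6.96×10^-3″ → d = 1/p = 143.7 pc
Star A: M = m − 5 log₁₀ d + 5 = 6.18 − 5·2.1574 + 5 = 0.393
Star B: M = m − 5 log₁₀ d + 5 = 18.50 − 5·3.1139 + 5 = 7.930
ΔM = M_A − M_B = 0.393 − (7.930) = -7.537; smaller M is more luminous → Star A.
L ratio = 10^(0.4 |ΔM|) = 10^3.015 = 1035

Star A is more luminous, by a factor of 1030.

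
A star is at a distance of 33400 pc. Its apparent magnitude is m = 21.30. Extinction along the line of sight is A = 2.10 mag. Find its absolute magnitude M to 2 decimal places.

5 log₁₀(d/10 pc) = 5 log₁₀(33400) − 5 = 17.619
M = m − 5 log₁₀(d/10) − A = 21.30 − 17.619 − 2.10 = 1.581

M ≈ 1.58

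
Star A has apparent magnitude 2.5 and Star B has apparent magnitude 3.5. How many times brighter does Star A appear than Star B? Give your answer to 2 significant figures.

2.5

Δm = 2.5 − (3.5) = -1.0
Flux ratio = 10^(−0.4 Δm) = 10^(−0.4 × -1.0) = 10^0.400 = 2.512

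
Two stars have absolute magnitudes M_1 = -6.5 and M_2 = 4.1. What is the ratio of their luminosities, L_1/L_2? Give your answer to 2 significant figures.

L_1/L_2 ≈ 17000

ΔM = M_1 − M_2 = -10.6
L_1/L_2 = 10^(−0.4 ΔM) = 10^4.240 = 17380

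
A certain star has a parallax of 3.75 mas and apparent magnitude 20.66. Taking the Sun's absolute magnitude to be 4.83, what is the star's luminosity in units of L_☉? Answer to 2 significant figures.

L/L_☉ ≈ 3.3×10^-4

d = 1/p = 1000/3.75 mas = 266.7 pc
M = m − 5 log₁₀ d + 5 = 20.66 − 5·2.4260 + 5 = 13.530
M − M_☉ = 13.530 − 4.83 = 8.700
L/L_☉ = 10^(−0.4 × 8.700) = 3.311×10^-4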